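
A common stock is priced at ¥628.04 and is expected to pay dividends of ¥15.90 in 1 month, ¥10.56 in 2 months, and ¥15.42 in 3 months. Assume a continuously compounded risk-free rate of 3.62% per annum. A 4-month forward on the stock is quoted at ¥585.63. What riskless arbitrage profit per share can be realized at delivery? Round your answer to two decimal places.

PV(dividends) I = 15.90·e^(−0.0362·1/12) + 10.56·e^(−0.0362·2/12) + 15.42·e^(−0.0362·3/12) = 41.6297
Fair forward F* = (S − I)·e^(rT) = (628.04 − 41.6297)·e^0.012067 = 586.4103 × 1.012140 = 593.5293
Market ¥585.63 < fair 593.5293: forward underpriced → reverse cash-and-carry (short the stock, invest proceeds at r, pay the dividends, go long the forward).
Profit at T = |F_mkt − F*| = |585.63 − 593.5293| = ¥7.90 per share

¥7.90 per share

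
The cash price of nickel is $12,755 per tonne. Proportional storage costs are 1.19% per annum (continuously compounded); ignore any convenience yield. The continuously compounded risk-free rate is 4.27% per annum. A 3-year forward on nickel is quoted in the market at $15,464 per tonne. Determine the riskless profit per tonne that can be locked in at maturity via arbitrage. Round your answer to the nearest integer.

$439 per tonne

Fair forward: F* = S·e^(carry·T), with carry = (r + u) = 0.0427 + 0.0119 = 0.0546
F* = 12755 · e^(0.0546 × 3) = 12755 · e^0.163800 = 12755 × 1.177979 = $15025.1221
Market $15464 > fair $15025.1221: forward overpriced → cash-and-carry (buy spot, short the forward).
At maturity, profit = |F_mkt − F*| = |15464 − 15025.1221| = $439 per tonne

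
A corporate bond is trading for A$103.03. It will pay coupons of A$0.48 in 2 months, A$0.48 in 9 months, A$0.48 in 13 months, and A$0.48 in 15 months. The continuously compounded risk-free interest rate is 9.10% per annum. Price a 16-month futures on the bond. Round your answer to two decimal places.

A$114.31

PV(coupons) I = 0.48·e^(−0.0910·2/12) + 0.48·e^(−0.0910·9/12) + 0.48·e^(−0.0910·13/12) + 0.48·e^(−0.0910·15/12)
I = 0.4728 + 0.4483 + 0.4349 + 0.4284 = 1.7844
F = (S − I)·e^(rT) = (103.03 − 1.7844) · e^(0.0910·16/12)
= 101.2456 · e^0.121333 = 101.2456 × 1.129001 = A$114.31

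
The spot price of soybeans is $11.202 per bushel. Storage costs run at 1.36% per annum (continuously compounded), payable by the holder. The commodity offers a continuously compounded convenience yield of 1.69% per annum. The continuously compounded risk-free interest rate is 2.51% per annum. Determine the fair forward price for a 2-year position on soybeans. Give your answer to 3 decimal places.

Net carry = r + u − y = 0.0251 + 0.0136 − 0.0169 = 0.0218
F = S·e^((r+u−y)T) = 11.202 · e^(0.0218 × 2) = 11.202 · e^0.043600
= 11.202 × 1.044564 = $11.701 per bushel

$11.701 per bushel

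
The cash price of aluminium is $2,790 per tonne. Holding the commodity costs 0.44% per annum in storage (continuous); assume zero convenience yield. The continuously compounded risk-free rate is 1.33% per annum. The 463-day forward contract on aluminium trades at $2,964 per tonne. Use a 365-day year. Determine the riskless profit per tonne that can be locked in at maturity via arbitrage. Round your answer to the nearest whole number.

$111 per tonne

Fair forward: F* = S·e^(carry·T), with carry = (r + u) = 0.0133 + 0.0044 = 0.0177
F* = 2790 · e^(0.0177 × 463/365) = 2790 · e^0.022452 = 2790 × 1.022706 = $2853.3497
Market $2964 > fair $2853.3497: forward overpriced → cash-and-carry (buy spot, short the forward).
At maturity, profit = |F_mkt − F*| = |2964 − 2853.3497| = $111 per tonne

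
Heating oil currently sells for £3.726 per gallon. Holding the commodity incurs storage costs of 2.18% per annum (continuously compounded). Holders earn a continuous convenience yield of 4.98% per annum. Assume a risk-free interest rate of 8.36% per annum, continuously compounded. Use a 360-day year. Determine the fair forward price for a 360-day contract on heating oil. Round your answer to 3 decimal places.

Net carry = r + u − y = 0.0836 + 0.0218 − 0.0498 = 0.0556
F = S·e^((r+u−y)T) = 3.726 · e^(0.0556 × 360/360) = 3.726 · e^0.055600
= 3.726 × 1.057175 = £3.939 per gallon

£3.939 per gallon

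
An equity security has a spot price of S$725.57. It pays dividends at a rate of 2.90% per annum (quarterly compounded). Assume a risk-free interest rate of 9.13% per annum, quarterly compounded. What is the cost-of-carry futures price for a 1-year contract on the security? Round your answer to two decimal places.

S$771.50

F = S · (1+r/4)^(4T) / (1+q/4)^(4T)
= 725.57 × 1.094474 / 1.029317 = 725.57 × 1.063301
F = S$771.50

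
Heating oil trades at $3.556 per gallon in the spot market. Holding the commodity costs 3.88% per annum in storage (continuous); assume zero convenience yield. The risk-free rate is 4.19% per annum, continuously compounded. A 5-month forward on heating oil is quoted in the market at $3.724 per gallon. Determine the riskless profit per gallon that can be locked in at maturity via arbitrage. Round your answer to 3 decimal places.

$0.046 per gallon

Fair forward: F* = S·e^(carry·T), with carry = (r + u) = 0.0419 + 0.0388 = 0.0807
F* = 3.556 · e^(0.0807 × 5/12) = 3.556 · e^0.033625 = 3.556 × 1.034197 = $3.6776
Market $3.724 > fair $3.6776: forward overpriced → cash-and-carry (buy spot, short the forward).
At maturity, profit = |F_mkt − F*| = |3.724 − 3.6776| = $0.046 per gallon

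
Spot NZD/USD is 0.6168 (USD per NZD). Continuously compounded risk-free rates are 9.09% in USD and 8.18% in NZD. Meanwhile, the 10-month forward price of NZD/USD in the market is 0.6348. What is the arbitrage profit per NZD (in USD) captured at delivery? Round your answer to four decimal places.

0.0133 per NZD (in USD)

Fair forward: F* = S·e^(carry·T), with carry = (r_USD − r_NZD) = 0.0909 − 0.0818 = 0.0091
F* = 0.6168 · e^(0.0091 × 10/12) = 0.6168 · e^0.007583 = 0.6168 × 1.007612 = 0.6215
Market 0.6348 > fair 0.6215: forward overpriced → cash-and-carry (buy spot, short the forward).
At maturity, profit = |F_mkt − F*| = |0.6348 − 0.6215| = 0.0133 per NZD (in USD)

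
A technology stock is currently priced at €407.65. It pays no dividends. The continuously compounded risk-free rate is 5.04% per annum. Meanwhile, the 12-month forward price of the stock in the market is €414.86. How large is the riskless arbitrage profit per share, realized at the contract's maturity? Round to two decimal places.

Fair forward: F* = S·e^(carry·T), with carry = r = 0.0504
F* = 407.65 · e^(0.0504 × 12/12) = 407.65 · e^0.050400 = 407.65 × 1.051692 = €428.7222
Market €414.86 < fair €428.7222: forward underpriced → reverse cash-and-carry (short spot, go long the forward).
At maturity, profit = |F_mkt − F*| = |414.86 − 428.7222| = €13.86 per share

€13.86 per share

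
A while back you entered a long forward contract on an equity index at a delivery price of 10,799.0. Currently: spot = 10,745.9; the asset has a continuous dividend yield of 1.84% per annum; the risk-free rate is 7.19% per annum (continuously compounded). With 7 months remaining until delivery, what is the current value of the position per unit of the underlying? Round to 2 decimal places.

Current fair forward for the remaining 7 months: F = S·e^((r − q)·T), (r − q) = 0.0719 − 0.0184 = 0.0535
F = 10745.9 · e^(0.0535 × 7/12) = 10745.9 × 1.03170042 = 11086.5495
Value of long forward = (F − K)·e^(−rT) = (11086.5495 − 10799.0) · e^(−0.0719·7/12)
= 287.5495 × 0.95892572 = 275.74

275.74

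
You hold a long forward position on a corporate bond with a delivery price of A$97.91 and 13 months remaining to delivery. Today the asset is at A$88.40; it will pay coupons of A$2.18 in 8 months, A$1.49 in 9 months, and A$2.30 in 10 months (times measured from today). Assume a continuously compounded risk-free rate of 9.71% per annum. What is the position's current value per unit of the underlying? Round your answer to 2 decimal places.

-A$5.28

PV(remaining coupons) I = 2.18·e^(−0.0971·8/12) + 1.49·e^(−0.0971·9/12) + 2.30·e^(−0.0971·10/12) = 5.5499
Current forward F = (S − I)·e^(rT) = (88.40 − 5.5499)·e^(0.0971·13/12) = 82.8501 × 1.110924 = 92.0402
Value (long) = (F − K)·e^(−rT) = (92.0402 − 97.91) × 0.900152 = -5.2837
Value = -A$5.28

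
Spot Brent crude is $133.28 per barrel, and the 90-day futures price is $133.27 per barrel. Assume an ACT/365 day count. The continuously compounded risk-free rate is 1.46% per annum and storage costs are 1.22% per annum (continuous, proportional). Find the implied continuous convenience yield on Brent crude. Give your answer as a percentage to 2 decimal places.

2.71%

F = S·e^((r+u−y)T) ⇒ (r+u−y) = ln(F/S)/T
ln(133.27/133.28) = -0.000075; /T ⇒ -0.000304
y = r + u − ln(F/S)/T = 0.0146 + 0.0122 + 0.000304 = 0.027104
y = 2.71%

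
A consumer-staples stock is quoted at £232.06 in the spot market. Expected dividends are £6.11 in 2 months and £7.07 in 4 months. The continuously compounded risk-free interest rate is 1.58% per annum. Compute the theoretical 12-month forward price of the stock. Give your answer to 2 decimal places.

£222.42

PV(dividends) I = 6.11·e^(−0.0158·2/12) + 7.07·e^(−0.0158·4/12)
I = 6.0939 + 7.0329 = 13.1268
F = (S − I)·e^(rT) = (232.06 − 13.1268) · e^(0.0158·12/12)
= 218.9332 · e^0.015800 = 218.9332 × 1.015925 = £222.42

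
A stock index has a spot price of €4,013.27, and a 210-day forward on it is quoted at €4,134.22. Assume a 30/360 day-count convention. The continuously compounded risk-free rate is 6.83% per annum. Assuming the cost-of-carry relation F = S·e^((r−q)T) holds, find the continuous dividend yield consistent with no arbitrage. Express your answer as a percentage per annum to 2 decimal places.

1.74%

From F = S·e^((r−q)T): (r − q) = ln(F/S)/T
ln(4134.22/4013.27) = ln(1.030138) = 0.029693
(r − q) = 0.029693 / (210/360) = 0.050902
q = r − ln(F/S)/T = 0.0683 − 0.050902 = 0.017398
q = 1.74%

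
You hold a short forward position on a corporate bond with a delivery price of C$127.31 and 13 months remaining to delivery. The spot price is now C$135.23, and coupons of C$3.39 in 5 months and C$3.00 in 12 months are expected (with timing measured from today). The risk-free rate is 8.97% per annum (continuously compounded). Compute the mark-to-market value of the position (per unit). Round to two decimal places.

-C$13.70

PV(remaining coupons) I = 3.39·e^(−0.0897·5/12) + 3.00·e^(−0.0897·12/12) = 6.0083
Current forward F = (S − I)·e^(rT) = (135.23 − 6.0083)·e^(0.0897·13/12) = 129.2217 × 1.102053 = 142.4092
Value (long) = (F − K)·e^(−rT) = (142.4092 − 127.31) × 0.907397 = 13.7010
Short position value = −(long value) = -C$13.70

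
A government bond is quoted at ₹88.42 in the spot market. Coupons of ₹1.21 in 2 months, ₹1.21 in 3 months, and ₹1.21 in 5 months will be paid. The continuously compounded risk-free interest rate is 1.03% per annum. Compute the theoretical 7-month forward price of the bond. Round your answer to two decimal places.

PV(coupons) I = 1.21·e^(−0.0103·2/12) + 1.21·e^(−0.0103·3/12) + 1.21·e^(−0.0103·5/12)
I = 1.2079 + 1.2069 + 1.2048 = 3.6196
F = (S − I)·e^(rT) = (88.42 − 3.6196) · e^(0.0103·7/12)
= 84.8004 · e^0.006008 = 84.8004 × 1.006026 = ₹85.31

₹85.31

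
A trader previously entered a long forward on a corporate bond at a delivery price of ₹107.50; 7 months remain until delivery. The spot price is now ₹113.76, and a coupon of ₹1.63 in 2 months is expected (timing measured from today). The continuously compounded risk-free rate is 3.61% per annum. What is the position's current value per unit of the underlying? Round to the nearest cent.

PV(remaining coupons) I = 1.63·e^(−0.0361·2/12) = 1.6202
Current forward F = (S − I)·e^(rT) = (113.76 − 1.6202)·e^(0.0361·7/12) = 112.1398 × 1.021282 = 114.5264
Value (long) = (F − K)·e^(−rT) = (114.5264 − 107.50) × 0.979162 = 6.8800
Value = ₹6.88

₹6.88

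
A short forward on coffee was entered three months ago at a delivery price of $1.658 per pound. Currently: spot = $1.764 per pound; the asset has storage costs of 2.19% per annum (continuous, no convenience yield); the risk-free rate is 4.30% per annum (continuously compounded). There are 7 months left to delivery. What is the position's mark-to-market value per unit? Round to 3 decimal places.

Current fair forward for the remaining 7 months: F = S·e^((r + u)·T), (r + u) = 0.0430 + 0.0219 = 0.0649
F = 1.764 · e^(0.0649 × 7/12) = 1.764 × 1.038584 = 1.8321
Value of long forward = (F − K)·e^(−rT) = (1.8321 − 1.658) · e^(−0.0430·7/12)
= 0.1741 × 0.975229 = 0.170
Short position value = −(long value) = -$0.170

-$0.170 per pound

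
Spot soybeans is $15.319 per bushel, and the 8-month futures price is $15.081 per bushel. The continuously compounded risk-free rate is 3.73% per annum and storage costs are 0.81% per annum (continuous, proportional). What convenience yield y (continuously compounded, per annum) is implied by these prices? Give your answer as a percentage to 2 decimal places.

F = S·e^((r+u−y)T) ⇒ (r+u−y) = ln(F/S)/T
ln(15.081/15.319) = -0.015658; /T ⇒ -0.023487
y = r + u − ln(F/S)/T = 0.0373 + 0.0081 + 0.023487 = 0.068887
y = 6.89%

6.89%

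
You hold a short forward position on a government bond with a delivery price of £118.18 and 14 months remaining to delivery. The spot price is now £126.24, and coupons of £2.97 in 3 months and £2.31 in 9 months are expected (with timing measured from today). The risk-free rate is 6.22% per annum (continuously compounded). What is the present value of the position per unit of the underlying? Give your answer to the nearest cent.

-£11.20

PV(remaining coupons) I = 2.97·e^(−0.0622·3/12) + 2.31·e^(−0.0622·9/12) = 5.1289
Current forward F = (S − I)·e^(rT) = (126.24 − 5.1289)·e^(0.0622·14/12) = 121.1111 × 1.075264 = 130.2264
Value (long) = (F − K)·e^(−rT) = (130.2264 − 118.18) × 0.930004 = 11.2032
Short position value = −(long value) = -£11.20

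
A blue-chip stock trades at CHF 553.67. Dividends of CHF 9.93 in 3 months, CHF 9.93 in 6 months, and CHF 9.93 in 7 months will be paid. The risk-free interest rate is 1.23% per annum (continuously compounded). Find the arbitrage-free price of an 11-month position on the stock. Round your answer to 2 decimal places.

PV(dividends) I = 9.93·e^(−0.0123·3/12) + 9.93·e^(−0.0123·6/12) + 9.93·e^(−0.0123·7/12)
I = 9.8995 + 9.8691 + 9.8590 = 29.6276
F = (S − I)·e^(rT) = (553.67 − 29.6276) · e^(0.0123·11/12)
= 524.0424 · e^0.011275 = 524.0424 × 1.011339 = CHF 529.98

CHF 529.98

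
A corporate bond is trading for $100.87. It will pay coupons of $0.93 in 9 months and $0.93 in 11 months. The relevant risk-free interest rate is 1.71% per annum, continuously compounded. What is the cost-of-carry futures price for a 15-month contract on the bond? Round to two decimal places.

PV(coupons) I = 0.93·e^(−0.0171·9/12) + 0.93·e^(−0.0171·11/12)
I = 0.9181 + 0.9155 = 1.8336
F = (S − I)·e^(rT) = (100.87 − 1.8336) · e^(0.0171·15/12)
= 99.0364 · e^0.021375 = 99.0364 × 1.021605 = $101.18

$101.18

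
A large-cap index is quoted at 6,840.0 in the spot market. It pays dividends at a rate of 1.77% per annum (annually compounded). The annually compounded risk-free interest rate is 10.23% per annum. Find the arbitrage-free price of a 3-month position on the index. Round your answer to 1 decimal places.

F = S · (1+r)^T / (1+q)^T
= 6840.0 × 1.024649 / 1.004396 = 6840.0 × 1.020164
F = 6,977.9

6,977.9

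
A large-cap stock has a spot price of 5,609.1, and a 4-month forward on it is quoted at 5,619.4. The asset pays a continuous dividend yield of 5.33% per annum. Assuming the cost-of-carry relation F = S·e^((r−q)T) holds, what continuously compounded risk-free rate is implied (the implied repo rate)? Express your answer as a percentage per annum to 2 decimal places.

From F = S·e^((r−q)T): (r − q) = ln(F/S)/T
ln(5619.4/5609.1) = ln(1.001836) = 0.001834
(r − q) = 0.001834 / (4/12) = 0.005502
r = ln(F/S)/T + q = 0.005502 + 0.0533 = 0.058802
r = 5.88%

5.88%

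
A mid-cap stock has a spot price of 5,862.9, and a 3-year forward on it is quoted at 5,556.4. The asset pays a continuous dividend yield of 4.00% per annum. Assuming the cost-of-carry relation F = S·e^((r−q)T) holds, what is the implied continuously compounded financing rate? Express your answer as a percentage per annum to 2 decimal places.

From F = S·e^((r−q)T): (r − q) = ln(F/S)/T
ln(5556.4/5862.9) = ln(0.947722) = -0.053694
(r − q) = -0.053694 / (3) = -0.017898
r = ln(F/S)/T + q = -0.017898 + 0.0400 = 0.022102
r = 2.21%

2.21%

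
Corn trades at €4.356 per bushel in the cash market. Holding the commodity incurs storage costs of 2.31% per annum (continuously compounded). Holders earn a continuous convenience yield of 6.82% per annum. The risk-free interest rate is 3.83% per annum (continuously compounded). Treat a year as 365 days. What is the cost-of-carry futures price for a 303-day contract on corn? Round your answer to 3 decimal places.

Net carry = r + u − y = 0.0383 + 0.0231 − 0.0682 = -0.0068
F = S·e^((r+u−y)T) = 4.356 · e^(-0.0068 × 303/365) = 4.356 · e^-0.005645
= 4.356 × 0.994371 = €4.331 per bushel

€4.331 per bushel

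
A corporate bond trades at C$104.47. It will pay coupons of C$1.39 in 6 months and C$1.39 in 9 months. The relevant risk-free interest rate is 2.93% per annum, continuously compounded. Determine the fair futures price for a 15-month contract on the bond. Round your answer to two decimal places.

PV(coupons) I = 1.39·e^(−0.0293·6/12) + 1.39·e^(−0.0293·9/12)
I = 1.3698 + 1.3598 = 2.7296
F = (S − I)·e^(rT) = (104.47 − 2.7296) · e^(0.0293·15/12)
= 101.7404 · e^0.036625 = 101.7404 × 1.037304 = C$105.54

C$105.54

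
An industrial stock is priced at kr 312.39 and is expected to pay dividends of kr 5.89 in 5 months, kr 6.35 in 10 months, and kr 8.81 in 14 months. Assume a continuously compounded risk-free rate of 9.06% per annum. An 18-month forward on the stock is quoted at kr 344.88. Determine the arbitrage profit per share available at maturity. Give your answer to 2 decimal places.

kr 9.34 per share

PV(dividends) I = 5.89·e^(−0.0906·5/12) + 6.35·e^(−0.0906·10/12) + 8.81·e^(−0.0906·14/12) = 19.4863
Fair forward F* = (S − I)·e^(rT) = (312.39 − 19.4863)·e^0.135900 = 292.9037 × 1.145567 = 335.5408
Market kr 344.88 > fair 335.5408: forward overpriced → cash-and-carry (borrow at r, buy the stock and collect the dividends, short the forward).
Profit at T = |F_mkt − F*| = |344.88 − 335.5408| = kr 9.34 per share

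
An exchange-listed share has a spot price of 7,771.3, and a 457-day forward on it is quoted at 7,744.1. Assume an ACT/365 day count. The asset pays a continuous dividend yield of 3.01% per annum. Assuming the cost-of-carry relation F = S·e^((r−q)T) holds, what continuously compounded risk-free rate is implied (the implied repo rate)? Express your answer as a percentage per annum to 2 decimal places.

From F = S·e^((r−q)T): (r − q) = ln(F/S)/T
ln(7744.1/7771.3) = ln(0.996500) = -0.003506
(r − q) = -0.003506 / (457/365) = -0.002800
r = ln(F/S)/T + q = -0.002800 + 0.0301 = 0.027300
r = 2.73%

2.73%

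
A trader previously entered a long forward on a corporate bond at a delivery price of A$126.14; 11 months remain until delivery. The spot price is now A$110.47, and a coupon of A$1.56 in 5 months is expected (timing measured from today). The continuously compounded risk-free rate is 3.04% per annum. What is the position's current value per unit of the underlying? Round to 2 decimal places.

-A$13.74

PV(remaining coupons) I = 1.56·e^(−0.0304·5/12) = 1.5404
Current forward F = (S − I)·e^(rT) = (110.47 − 1.5404)·e^(0.0304·11/12) = 108.9296 × 1.028259 = 112.0078
Value (long) = (F − K)·e^(−rT) = (112.0078 − 126.14) × 0.972518 = -13.7438
Value = -A$13.74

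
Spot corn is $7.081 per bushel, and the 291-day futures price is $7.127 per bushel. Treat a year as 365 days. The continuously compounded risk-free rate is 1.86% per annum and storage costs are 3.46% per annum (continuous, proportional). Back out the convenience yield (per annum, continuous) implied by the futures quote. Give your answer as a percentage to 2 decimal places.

4.51%

F = S·e^((r+u−y)T) ⇒ (r+u−y) = ln(F/S)/T
ln(7.127/7.081) = 0.006475; /T ⇒ 0.008122
y = r + u − ln(F/S)/T = 0.0186 + 0.0346 − 0.008122 = 0.045078
y = 4.51%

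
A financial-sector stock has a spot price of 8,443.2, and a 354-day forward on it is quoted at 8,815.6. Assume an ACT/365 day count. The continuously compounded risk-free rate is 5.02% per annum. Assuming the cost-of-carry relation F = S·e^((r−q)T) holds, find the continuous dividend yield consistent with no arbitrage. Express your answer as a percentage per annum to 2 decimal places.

0.57%

From F = S·e^((r−q)T): (r − q) = ln(F/S)/T
ln(8815.6/8443.2) = ln(1.044106) = 0.043161
(r − q) = 0.043161 / (354/365) = 0.044502
q = r − ln(F/S)/T = 0.0502 − 0.044502 = 0.005698
q = 0.57%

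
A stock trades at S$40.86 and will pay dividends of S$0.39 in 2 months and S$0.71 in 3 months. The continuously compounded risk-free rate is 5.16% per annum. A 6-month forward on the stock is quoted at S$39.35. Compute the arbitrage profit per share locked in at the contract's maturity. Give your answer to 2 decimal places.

S$1.46 per share

PV(dividends) I = 0.39·e^(−0.0516·2/12) + 0.71·e^(−0.0516·3/12) = 1.0876
Fair forward F* = (S − I)·e^(rT) = (40.86 − 1.0876)·e^0.025800 = 39.7724 × 1.026136 = 40.8119
Market S$39.35 < fair 40.8119: forward underpriced → reverse cash-and-carry (short the stock, invest proceeds at r, pay the dividends, go long the forward).
Profit at T = |F_mkt − F*| = |39.35 − 40.8119| = S$1.46 per share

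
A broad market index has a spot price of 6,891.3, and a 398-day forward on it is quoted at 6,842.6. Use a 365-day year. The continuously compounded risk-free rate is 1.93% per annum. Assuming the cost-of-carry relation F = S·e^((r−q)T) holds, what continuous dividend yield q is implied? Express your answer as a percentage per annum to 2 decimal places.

2.58%

From F = S·e^((r−q)T): (r − q) = ln(F/S)/T
ln(6842.6/6891.3) = ln(0.992933) = -0.007092
(r − q) = -0.007092 / (398/365) = -0.006504
q = r − ln(F/S)/T = 0.0193 + 0.006504 = 0.025804
q = 2.58%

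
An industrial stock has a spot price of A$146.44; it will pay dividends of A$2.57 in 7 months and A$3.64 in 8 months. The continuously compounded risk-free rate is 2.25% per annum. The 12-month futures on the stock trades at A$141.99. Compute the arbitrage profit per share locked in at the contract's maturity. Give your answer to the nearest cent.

PV(dividends) I = 2.57·e^(−0.0225·7/12) + 3.64·e^(−0.0225·8/12) = 6.1223
Fair futures F* = (S − I)·e^(rT) = (146.44 − 6.1223)·e^0.022500 = 140.3177 × 1.022755 = 143.5106
Market A$141.99 < fair 143.5106: forward underpriced → reverse cash-and-carry (short the stock, invest proceeds at r, pay the dividends, go long the forward).
Profit at T = |F_mkt − F*| = |141.99 − 143.5106| = A$1.52 per share

A$1.52 per share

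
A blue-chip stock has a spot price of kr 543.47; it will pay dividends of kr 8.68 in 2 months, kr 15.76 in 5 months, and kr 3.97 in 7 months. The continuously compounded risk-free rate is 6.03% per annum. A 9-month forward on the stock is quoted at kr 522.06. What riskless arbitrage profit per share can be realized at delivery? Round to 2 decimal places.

kr 17.47 per share

PV(dividends) I = 8.68·e^(−0.0603·2/12) + 15.76·e^(−0.0603·5/12) + 3.97·e^(−0.0603·7/12) = 27.7949
Fair forward F* = (S − I)·e^(rT) = (543.47 − 27.7949)·e^0.045225 = 515.6751 × 1.046263 = 539.5318
Market kr 522.06 < fair 539.5318: forward underpriced → reverse cash-and-carry (short the stock, invest proceeds at r, pay the dividends, go long the forward).
Profit at T = |F_mkt − F*| = |522.06 − 539.5318| = kr 17.47 per share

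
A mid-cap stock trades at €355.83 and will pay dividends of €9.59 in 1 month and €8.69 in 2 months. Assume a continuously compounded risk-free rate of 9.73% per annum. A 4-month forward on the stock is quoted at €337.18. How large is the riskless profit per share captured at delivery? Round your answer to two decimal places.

€11.72 per share

PV(dividends) I = 9.59·e^(−0.0973·1/12) + 8.69·e^(−0.0973·2/12) = 18.0628
Fair forward F* = (S − I)·e^(rT) = (355.83 − 18.0628)·e^0.032433 = 337.7672 × 1.032965 = 348.9017
Market €337.18 < fair 348.9017: forward underpriced → reverse cash-and-carry (short the stock, invest proceeds at r, pay the dividends, go long the forward).
Profit at T = |F_mkt − F*| = |337.18 − 348.9017| = €11.72 per share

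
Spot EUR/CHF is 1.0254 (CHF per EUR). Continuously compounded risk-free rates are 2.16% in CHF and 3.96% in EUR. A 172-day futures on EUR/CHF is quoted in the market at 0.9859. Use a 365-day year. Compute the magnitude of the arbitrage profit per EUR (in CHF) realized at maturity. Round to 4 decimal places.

Fair futures: F* = S·e^(carry·T), with carry = (r_CHF − r_EUR) = 0.0216 − 0.0396 = -0.0180
F* = 1.0254 · e^(-0.0180 × 172/365) = 1.0254 · e^-0.008482 = 1.0254 × 0.991554 = 1.0167
Market 0.9859 < fair 1.0167: forward underpriced → reverse cash-and-carry (short spot, go long the forward).
At maturity, profit = |F_mkt − F*| = |0.9859 − 1.0167| = 0.0308 per EUR (in CHF)

0.0308 per EUR (in CHF)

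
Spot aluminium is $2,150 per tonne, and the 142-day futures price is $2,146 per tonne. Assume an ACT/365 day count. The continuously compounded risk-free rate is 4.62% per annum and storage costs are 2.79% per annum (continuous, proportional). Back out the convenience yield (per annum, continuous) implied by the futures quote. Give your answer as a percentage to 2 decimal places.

7.89%

F = S·e^((r+u−y)T) ⇒ (r+u−y) = ln(F/S)/T
ln(2146/2150) = -0.001862; /T ⇒ -0.004786
y = r + u − ln(F/S)/T = 0.0462 + 0.0279 + 0.004786 = 0.078886
y = 7.89%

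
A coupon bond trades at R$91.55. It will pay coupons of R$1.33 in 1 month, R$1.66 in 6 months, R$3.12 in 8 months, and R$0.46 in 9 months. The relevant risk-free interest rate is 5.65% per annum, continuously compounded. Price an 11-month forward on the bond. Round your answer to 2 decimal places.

PV(coupons) I = 1.33·e^(−0.0565·1/12) + 1.66·e^(−0.0565·6/12) + 3.12·e^(−0.0565·8/12) + 0.46·e^(−0.0565·9/12)
I = 1.3238 + 1.6138 + 3.0047 + 0.4409 = 6.3832
F = (S − I)·e^(rT) = (91.55 − 6.3832) · e^(0.0565·11/12)
= 85.1668 · e^0.051792 = 85.1668 × 1.053157 = R$89.69

R$89.69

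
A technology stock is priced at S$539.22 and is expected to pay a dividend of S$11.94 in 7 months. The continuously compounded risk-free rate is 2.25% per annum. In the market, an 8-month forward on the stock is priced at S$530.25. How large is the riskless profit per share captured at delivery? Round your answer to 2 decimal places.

PV(dividends) I = 11.94·e^(−0.0225·7/12) = 11.7843
Fair forward F* = (S − I)·e^(rT) = (539.22 − 11.7843)·e^0.015000 = 527.4357 × 1.015113 = 535.4068
Market S$530.25 < fair 535.4068: forward underpriced → reverse cash-and-carry (short the stock, invest proceeds at r, pay the dividends, go long the forward).
Profit at T = |F_mkt − F*| = |530.25 − 535.4068| = S$5.16 per share

S$5.16 per share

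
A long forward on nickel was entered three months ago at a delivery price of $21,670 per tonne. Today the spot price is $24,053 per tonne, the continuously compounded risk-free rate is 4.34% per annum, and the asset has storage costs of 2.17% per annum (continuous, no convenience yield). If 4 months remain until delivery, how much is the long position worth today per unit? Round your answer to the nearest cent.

Current fair forward for the remaining 4 months: F = S·e^((r + u)·T), (r + u) = 0.0434 + 0.0217 = 0.0651
F = 24053 · e^(0.0651 × 4/12) = 24053 × 1.02193716 = 24580.6545
Value of long forward = (F − K)·e^(−rT) = (24580.6545 − 21670) · e^(−0.0434·4/12)
= 2910.6545 × 0.98563747 = 2868.85

$2868.85 per tonne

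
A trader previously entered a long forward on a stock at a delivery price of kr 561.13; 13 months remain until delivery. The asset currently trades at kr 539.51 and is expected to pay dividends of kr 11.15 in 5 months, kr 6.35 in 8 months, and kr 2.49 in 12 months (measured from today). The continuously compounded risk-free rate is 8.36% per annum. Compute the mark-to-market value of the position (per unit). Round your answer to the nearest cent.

kr 7.90

PV(remaining dividends) I = 11.15·e^(−0.0836·5/12) + 6.35·e^(−0.0836·8/12) + 2.49·e^(−0.0836·12/12) = 19.0644
Current forward F = (S − I)·e^(rT) = (539.51 − 19.0644)·e^(0.0836·13/12) = 520.4456 × 1.094794 = 569.7807
Value (long) = (F − K)·e^(−rT) = (569.7807 − 561.13) × 0.913413 = 7.9017
Value = kr 7.90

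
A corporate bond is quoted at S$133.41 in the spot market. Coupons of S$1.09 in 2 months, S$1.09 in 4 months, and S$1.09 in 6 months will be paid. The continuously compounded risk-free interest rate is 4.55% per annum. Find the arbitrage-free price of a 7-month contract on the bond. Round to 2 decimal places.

PV(coupons) I = 1.09·e^(−0.0455·2/12) + 1.09·e^(−0.0455·4/12) + 1.09·e^(−0.0455·6/12)
I = 1.0818 + 1.0736 + 1.0655 = 3.2209
F = (S − I)·e^(rT) = (133.41 − 3.2209) · e^(0.0455·7/12)
= 130.1891 · e^0.026542 = 130.1891 × 1.026897 = S$133.69

S$133.69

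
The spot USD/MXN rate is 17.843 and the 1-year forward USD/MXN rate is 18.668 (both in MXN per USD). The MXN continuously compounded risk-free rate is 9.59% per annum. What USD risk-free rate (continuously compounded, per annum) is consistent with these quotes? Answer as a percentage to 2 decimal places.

F = S·e^((r_MXN − r_USD)T) ⇒ r_USD = r_MXN − ln(F/S)/T
ln(18.668/17.843) = 0.045200; /(1) = 0.045200
r_USD = 0.0959 − 0.045200 = 0.050700
r_USD = 5.07%

5.07%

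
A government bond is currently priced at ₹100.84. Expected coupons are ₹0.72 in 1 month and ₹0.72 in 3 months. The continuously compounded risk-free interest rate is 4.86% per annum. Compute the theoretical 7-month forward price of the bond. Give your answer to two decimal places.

₹102.27

PV(coupons) I = 0.72·e^(−0.0486·1/12) + 0.72·e^(−0.0486·3/12)
I = 0.7171 + 0.7113 = 1.4284
F = (S − I)·e^(rT) = (100.84 − 1.4284) · e^(0.0486·7/12)
= 99.4116 · e^0.028350 = 99.4116 × 1.028756 = ₹102.27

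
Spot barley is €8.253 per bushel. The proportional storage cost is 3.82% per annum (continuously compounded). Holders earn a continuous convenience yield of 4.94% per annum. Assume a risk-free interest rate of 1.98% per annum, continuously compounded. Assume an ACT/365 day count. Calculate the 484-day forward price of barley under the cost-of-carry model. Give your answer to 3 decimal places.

Net carry = r + u − y = 0.0198 + 0.0382 − 0.0494 = 0.0086
F = S·e^((r+u−y)T) = 8.253 · e^(0.0086 × 484/365) = 8.253 · e^0.011404
= 8.253 × 1.011469 = €8.348 per bushel

€8.348 per bushel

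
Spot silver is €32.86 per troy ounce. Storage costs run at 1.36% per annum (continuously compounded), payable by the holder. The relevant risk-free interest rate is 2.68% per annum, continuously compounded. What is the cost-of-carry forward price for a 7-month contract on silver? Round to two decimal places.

Net carry = r + u − y = 0.0268 + 0.0136 − 0.0000 = 0.0404
F = S·e^((r+u−y)T) = 32.86 · e^(0.0404 × 7/12) = 32.86 · e^0.023567
= 32.86 × 1.023847 = €33.64 per troy ounce

€33.64 per troy ounce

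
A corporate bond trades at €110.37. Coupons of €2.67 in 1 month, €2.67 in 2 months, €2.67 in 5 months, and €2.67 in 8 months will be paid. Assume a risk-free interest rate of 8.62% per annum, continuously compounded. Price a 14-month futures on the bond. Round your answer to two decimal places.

€110.57

PV(coupons) I = 2.67·e^(−0.0862·1/12) + 2.67·e^(−0.0862·2/12) + 2.67·e^(−0.0862·5/12) + 2.67·e^(−0.0862·8/12)
I = 2.6509 + 2.6319 + 2.5758 + 2.5209 = 10.3795
F = (S − I)·e^(rT) = (110.37 − 10.3795) · e^(0.0862·14/12)
= 99.9905 · e^0.100567 = 99.9905 × 1.105798 = €110.57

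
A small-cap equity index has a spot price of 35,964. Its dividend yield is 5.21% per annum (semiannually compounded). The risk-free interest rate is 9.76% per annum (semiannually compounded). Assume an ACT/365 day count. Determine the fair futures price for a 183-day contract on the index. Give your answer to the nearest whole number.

F = S · (1+r/2)^(2T) / (1+q/2)^(2T)
= 35964 × 1.048937 / 1.026122 = 35964 × 1.022234
F = 36,764

36,764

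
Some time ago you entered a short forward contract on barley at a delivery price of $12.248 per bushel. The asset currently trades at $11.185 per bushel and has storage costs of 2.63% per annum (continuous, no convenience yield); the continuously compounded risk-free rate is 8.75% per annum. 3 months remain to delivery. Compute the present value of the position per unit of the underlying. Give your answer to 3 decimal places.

Current fair forward for the remaining 3 months: F = S·e^((r + u)·T), (r + u) = 0.0875 + 0.0263 = 0.1138
F = 11.185 · e^(0.1138 × 3/12) = 11.185 × 1.028859 = 11.5078
Value of long forward = (F − K)·e^(−rT) = (11.5078 − 12.248) · e^(−0.0875·3/12)
= -0.7402 × 0.978363 = -0.724
Short position value = −(long value) = $0.724

$0.724 per bushel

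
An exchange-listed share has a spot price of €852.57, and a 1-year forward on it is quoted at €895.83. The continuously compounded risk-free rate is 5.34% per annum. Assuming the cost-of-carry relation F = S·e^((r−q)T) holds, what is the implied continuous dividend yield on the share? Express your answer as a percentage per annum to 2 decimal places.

From F = S·e^((r−q)T): (r − q) = ln(F/S)/T
ln(895.83/852.57) = ln(1.050741) = 0.049496
(r − q) = 0.049496 / (1) = 0.049496
q = r − ln(F/S)/T = 0.0534 − 0.049496 = 0.003904
q = 0.39%

0.39%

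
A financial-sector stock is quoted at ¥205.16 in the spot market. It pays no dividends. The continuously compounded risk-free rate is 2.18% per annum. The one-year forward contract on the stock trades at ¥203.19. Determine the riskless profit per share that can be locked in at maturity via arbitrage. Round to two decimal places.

Fair forward: F* = S·e^(carry·T), with carry = r = 0.0218
F* = 205.16 · e^(0.0218 × 12/12) = 205.16 · e^0.021800 = 205.16 × 1.022039 = ¥209.6815
Market ¥203.19 < fair ¥209.6815: forward underpriced → reverse cash-and-carry (short spot, go long the forward).
At maturity, profit = |F_mkt − F*| = |203.19 − 209.6815| = ¥6.49 per share

¥6.49 per share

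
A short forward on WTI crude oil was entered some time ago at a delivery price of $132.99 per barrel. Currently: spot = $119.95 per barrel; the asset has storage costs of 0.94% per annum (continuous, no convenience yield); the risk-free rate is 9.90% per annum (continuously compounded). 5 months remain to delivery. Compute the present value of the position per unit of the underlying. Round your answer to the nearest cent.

Current fair forward for the remaining 5 months: F = S·e^((r + u)·T), (r + u) = 0.0990 + 0.0094 = 0.1084
F = 119.95 · e^(0.1084 × 5/12) = 119.95 × 1.046202 = 125.4919
Value of long forward = (F − K)·e^(−rT) = (125.4919 − 132.99) · e^(−0.0990·5/12)
= -7.4981 × 0.959589 = -7.20
Short position value = −(long value) = $7.20

$7.20 per barrel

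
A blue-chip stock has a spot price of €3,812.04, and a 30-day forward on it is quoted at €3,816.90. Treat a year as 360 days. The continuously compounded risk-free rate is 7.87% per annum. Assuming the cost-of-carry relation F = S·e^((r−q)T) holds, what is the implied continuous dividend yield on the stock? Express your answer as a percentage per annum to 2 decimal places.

From F = S·e^((r−q)T): (r − q) = ln(F/S)/T
ln(3816.90/3812.04) = ln(1.001275) = 0.001274
(r − q) = 0.001274 / (30/360) = 0.015288
q = r − ln(F/S)/T = 0.0787 − 0.015288 = 0.063412
q = 6.34%

6.34%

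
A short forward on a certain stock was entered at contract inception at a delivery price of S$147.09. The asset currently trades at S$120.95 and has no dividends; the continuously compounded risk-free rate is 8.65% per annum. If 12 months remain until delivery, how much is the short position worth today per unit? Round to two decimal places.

Current fair forward for the remaining 12 months: F = S·e^(r·T), r = 0.0865
F = 120.95 · e^(0.0865 × 12/12) = 120.95 × 1.090351 = 131.8780
Value of long forward = (F − K)·e^(−rT) = (131.8780 − 147.09) · e^(−0.0865·12/12)
= -15.2120 × 0.917136 = -13.95
Short position value = −(long value) = S$13.95

S$13.95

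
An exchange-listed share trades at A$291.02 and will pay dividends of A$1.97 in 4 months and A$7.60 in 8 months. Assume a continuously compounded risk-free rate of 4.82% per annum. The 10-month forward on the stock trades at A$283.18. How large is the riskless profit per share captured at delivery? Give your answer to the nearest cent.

A$10.09 per share

PV(dividends) I = 1.97·e^(−0.0482·4/12) + 7.60·e^(−0.0482·8/12) = 9.2983
Fair forward F* = (S − I)·e^(rT) = (291.02 − 9.2983)·e^0.040167 = 281.7217 × 1.040985 = 293.2681
Market A$283.18 < fair 293.2681: forward underpriced → reverse cash-and-carry (short the stock, invest proceeds at r, pay the dividends, go long the forward).
Profit at T = |F_mkt − F*| = |283.18 − 293.2681| = A$10.09 per share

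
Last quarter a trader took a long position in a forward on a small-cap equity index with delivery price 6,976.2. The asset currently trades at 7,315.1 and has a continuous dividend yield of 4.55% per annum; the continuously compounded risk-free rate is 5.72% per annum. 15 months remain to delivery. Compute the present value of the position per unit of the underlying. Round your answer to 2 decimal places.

Current fair forward for the remaining 15 months: F = S·e^((r − q)·T), (r − q) = 0.0572 − 0.0455 = 0.0117
F = 7315.1 · e^(0.0117 × 15/12) = 7315.1 × 1.01473247 = 7422.8695
Value of long forward = (F − K)·e^(−rT) = (7422.8695 − 6976.2) · e^(−0.0572·15/12)
= 446.6695 × 0.93099628 = 415.85

415.85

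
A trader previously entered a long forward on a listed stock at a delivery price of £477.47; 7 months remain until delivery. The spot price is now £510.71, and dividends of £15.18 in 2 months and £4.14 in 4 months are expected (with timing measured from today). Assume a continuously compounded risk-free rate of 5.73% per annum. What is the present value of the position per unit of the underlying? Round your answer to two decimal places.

£29.84

PV(remaining dividends) I = 15.18·e^(−0.0573·2/12) + 4.14·e^(−0.0573·4/12) = 19.0974
Current forward F = (S − I)·e^(rT) = (510.71 − 19.0974)·e^(0.0573·7/12) = 491.6126 × 1.033990 = 508.3225
Value (long) = (F − K)·e^(−rT) = (508.3225 − 477.47) × 0.967127 = 29.8383
Value = £29.84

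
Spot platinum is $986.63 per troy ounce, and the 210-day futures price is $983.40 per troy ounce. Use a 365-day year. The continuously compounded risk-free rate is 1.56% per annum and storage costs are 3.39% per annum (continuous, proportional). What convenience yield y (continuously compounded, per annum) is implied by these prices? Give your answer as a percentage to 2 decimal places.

F = S·e^((r+u−y)T) ⇒ (r+u−y) = ln(F/S)/T
ln(983.40/986.63) = -0.003279; /T ⇒ -0.005699
y = r + u − ln(F/S)/T = 0.0156 + 0.0339 + 0.005699 = 0.055199
y = 5.52%

5.52%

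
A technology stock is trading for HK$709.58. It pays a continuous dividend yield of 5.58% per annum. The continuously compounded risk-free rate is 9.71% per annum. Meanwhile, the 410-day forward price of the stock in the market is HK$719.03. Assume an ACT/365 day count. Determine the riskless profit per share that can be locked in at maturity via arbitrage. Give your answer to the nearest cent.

HK$24.24 per share

Fair forward: F* = S·e^(carry·T), with carry = (r − q) = 0.0971 − 0.0558 = 0.0413
F* = 709.58 · e^(0.0413 × 410/365) = 709.58 · e^0.046392 = 709.58 × 1.047485 = HK$743.2744
Market HK$719.03 < fair HK$743.2744: forward underpriced → reverse cash-and-carry (short spot, go long the forward).
At maturity, profit = |F_mkt − F*| = |719.03 − 743.2744| = HK$24.24 per share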